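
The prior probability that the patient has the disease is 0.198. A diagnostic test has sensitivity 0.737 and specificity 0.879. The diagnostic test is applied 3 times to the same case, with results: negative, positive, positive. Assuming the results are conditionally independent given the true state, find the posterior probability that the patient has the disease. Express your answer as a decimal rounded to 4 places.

Let H be the event that the patient has the disease; start with P(H) = 0.198. P('positive'|H) = 0.737, P('positive'|¬H) = 0.121.
Update on result 1 ('negative'): P(H) ← 0.263·0.1980 / (0.263·0.1980 + 0.879·0.8020) = 0.052074/0.75703 = 0.0688.
Update on result 2 ('positive'): P(H) ← 0.737·0.0688 / (0.737·0.0688 + 0.121·0.9312) = 0.050696/0.16337 = 0.3103.
Update on result 3 ('positive'): P(H) ← 0.737·0.3103 / (0.737·0.3103 + 0.121·0.6897) = 0.22870/0.31215 = 0.7327.

Posterior P(H) ≈ 0.7327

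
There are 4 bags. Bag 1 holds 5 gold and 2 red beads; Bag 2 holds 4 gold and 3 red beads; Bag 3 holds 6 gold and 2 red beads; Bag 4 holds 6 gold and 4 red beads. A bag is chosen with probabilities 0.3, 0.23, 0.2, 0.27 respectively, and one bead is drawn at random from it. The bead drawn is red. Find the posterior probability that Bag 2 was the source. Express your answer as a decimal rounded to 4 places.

Posterior probability ≈ 0.2880

Tabulate prior·likelihood by source: [1] prior 0.3, lik 0.2857, product 0.08571; [2] prior 0.23, lik 0.4286, product 0.09857; [3] prior 0.2, lik 0.25, product 0.05000; [4] prior 0.27, lik 0.4, product 0.1080.
Normalizing constant = 0.34229; the posterior for Bag 2 is its product over the sum, 0.09857/0.34229 = 0.2880.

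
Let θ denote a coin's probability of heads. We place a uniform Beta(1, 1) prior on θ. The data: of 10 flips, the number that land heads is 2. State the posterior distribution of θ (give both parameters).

Posterior: Beta(3, 9)

Observing 2 successes and 8 failures updates Beta(1, 1) by adding the success and failure counts to the two shape parameters: α = 1+2 = 3, β = 1+8 = 9.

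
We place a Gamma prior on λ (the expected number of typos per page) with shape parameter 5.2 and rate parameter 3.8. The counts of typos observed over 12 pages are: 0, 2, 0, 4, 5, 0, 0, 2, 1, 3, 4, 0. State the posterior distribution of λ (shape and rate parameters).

Posterior: Gamma(shape=26.2, rate=15.8)

Total count ∑xᵢ = 21 over n = 12 pages.
Gamma is conjugate to the Poisson likelihood: posterior is Gamma(shape = 5.2+21 = 26.2, rate = 3.8+12 = 15.8).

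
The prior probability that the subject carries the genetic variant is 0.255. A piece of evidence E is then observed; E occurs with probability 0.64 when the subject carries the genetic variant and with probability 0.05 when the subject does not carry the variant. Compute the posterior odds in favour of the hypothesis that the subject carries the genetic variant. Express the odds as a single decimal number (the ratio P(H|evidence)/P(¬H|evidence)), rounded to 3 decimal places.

Prior odds = 0.255/(1−0.255) = 0.34228. In log-odds, ln(0.34228) = -1.0721.
Add log likelihood ratio: ln(12.800) = 2.5494.
Posterior log-odds = 1.4773, so posterior odds = exp(1.4773) = 4.3812.

Posterior odds ≈ 4.381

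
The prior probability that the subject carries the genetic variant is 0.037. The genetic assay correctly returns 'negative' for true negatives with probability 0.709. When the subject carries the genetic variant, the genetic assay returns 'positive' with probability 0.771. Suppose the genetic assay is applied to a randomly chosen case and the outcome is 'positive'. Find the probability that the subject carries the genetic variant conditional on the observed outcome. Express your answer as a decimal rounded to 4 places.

P(H | E) ≈ 0.0924

Let H be the event that the subject carries the genetic variant. P(H) = 0.037, so P(¬H) = 0.963. With E the 'positive' result, P(E|H) = 0.771 and P(E|¬H) = 0.291.
P(E) = 0.771·0.037 + 0.291·0.963 = 0.028527 + 0.28023 = 0.30876.
By Bayes' theorem, P(H|E) = 0.028527 / 0.30876 = 0.0924.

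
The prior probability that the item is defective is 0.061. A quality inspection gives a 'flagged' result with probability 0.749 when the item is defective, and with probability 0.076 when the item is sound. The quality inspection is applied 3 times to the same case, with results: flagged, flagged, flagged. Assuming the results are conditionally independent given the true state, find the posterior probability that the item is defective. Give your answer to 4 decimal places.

Posterior P(H) ≈ 0.9842

With H the event that the item is defective, the joint likelihood of the observed sequence is P(data|H) = 0.749·0.749·0.749 = 0.42019 and P(data|¬H) = 0.076·0.076·0.076 = 0.00043898.
Bayes: P(H|data) = 0.061·0.42019 / (0.061·0.42019 + 0.939·0.00043898) = 0.025632/0.026044 = 0.9842.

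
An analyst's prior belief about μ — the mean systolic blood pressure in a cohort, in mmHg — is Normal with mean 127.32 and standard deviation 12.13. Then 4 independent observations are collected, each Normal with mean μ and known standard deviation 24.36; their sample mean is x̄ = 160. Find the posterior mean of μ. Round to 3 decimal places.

Prior precision 1/τ₀² = 1/12.13² = 0.00679639; data precision n/σ² = 4/24.36² = 0.00674071.
Posterior precision = 0.00679639 + 0.00674071 = 0.0135371.
Posterior mean = (0.00679639·127.32 + 0.00674071·160) / 0.0135371 = 143.593.

Posterior mean ≈ 143.593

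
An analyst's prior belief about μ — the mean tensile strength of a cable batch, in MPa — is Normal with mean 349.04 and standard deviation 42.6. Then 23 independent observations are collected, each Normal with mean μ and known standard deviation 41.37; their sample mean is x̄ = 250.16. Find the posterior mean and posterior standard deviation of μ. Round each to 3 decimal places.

Prior precision 1/τ₀² = 1/42.6² = 0.00055104; data precision n/σ² = 23/41.37² = 0.0134387.
Posterior precision = 0.00055104 + 0.0134387 = 0.0139897, giving posterior SD = 1/√0.0139897 = 8.455.
Posterior mean = (0.00055104·349.04 + 0.0134387·250.16) / 0.0139897 = 254.055.

Posterior mean ≈ 254.055; posterior SD ≈ 8.455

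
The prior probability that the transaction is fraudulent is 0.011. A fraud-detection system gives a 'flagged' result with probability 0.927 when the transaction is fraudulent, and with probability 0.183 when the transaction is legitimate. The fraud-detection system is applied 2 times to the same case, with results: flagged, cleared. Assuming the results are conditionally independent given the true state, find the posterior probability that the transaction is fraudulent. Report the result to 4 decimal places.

Posterior P(H) ≈ 0.0050

Let H be the event that the transaction is fraudulent; start with P(H) = 0.011. P('flagged'|H) = 0.927, P('flagged'|¬H) = 0.183.
Update on result 1 ('flagged'): P(H) ← 0.927·0.0110 / (0.927·0.0110 + 0.183·0.9890) = 0.010197/0.19118 = 0.0533.
Update on result 2 ('cleared'): P(H) ← 0.073·0.0533 / (0.073·0.0533 + 0.817·0.9467) = 0.0038935/0.77732 = 0.0050.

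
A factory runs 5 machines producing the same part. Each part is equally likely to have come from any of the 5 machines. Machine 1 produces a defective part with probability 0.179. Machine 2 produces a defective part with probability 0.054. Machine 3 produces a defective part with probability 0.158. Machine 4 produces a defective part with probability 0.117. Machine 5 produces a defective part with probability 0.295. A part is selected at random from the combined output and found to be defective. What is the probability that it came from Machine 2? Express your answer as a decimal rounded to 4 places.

Tabulate prior·likelihood by source: [1] prior 0.2, lik 0.179, product 0.03580; [2] prior 0.2, lik 0.054, product 0.01080; [3] prior 0.2, lik 0.158, product 0.03160; [4] prior 0.2, lik 0.117, product 0.02340; [5] prior 0.2, lik 0.295, product 0.05900.
Normalizing constant = 0.16060; the posterior for Machine 2 is its product over the sum, 0.01080/0.16060 = 0.0672.

Posterior probability ≈ 0.0672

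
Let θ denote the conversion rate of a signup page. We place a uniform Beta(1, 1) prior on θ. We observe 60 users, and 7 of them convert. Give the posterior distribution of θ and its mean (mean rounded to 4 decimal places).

The binomial likelihood is conjugate to the Beta prior: with 7 successes and 53 failures, the posterior is Beta(1+7, 1+53) = Beta(8, 54).
E[θ | data] = 8/(8+54) = 0.1290.

Posterior: Beta(8, 54); mean ≈ 0.1290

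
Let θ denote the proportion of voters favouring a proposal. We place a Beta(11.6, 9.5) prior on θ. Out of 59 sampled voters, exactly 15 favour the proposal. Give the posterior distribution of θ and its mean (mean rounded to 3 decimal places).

Posterior: Beta(26.6, 53.5); mean ≈ 0.332

Observing 15 successes and 44 failures updates Beta(11.6, 9.5) by adding the success and failure counts to the two shape parameters: α = 11.6+15 = 26.6, β = 9.5+44 = 53.5.
Posterior mean = α/(α+β) = 26.6/80.1 = 0.332.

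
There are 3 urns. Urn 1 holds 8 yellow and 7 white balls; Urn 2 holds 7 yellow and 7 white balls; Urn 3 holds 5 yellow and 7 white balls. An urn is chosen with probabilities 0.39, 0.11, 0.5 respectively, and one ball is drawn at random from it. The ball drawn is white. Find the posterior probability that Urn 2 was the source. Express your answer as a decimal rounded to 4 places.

Posterior probability ≈ 0.1040

Tabulate prior·likelihood by source: [1] prior 0.39, lik 0.4667, product 0.1820; [2] prior 0.11, lik 0.5, product 0.05500; [3] prior 0.5, lik 0.5833, product 0.2917.
Normalizing constant = 0.52867; the posterior for Urn 2 is its product over the sum, 0.05500/0.52867 = 0.1040.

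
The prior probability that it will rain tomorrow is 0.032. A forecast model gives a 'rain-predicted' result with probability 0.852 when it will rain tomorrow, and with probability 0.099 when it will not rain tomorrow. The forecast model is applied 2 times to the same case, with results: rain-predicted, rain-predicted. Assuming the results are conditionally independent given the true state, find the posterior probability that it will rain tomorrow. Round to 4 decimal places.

With H the event that it will rain tomorrow, the joint likelihood of the observed sequence is P(data|H) = 0.852·0.852 = 0.72590 and P(data|¬H) = 0.099·0.099 = 0.0098010.
Bayes: P(H|data) = 0.032·0.72590 / (0.032·0.72590 + 0.968·0.0098010) = 0.023229/0.032716 = 0.7100.

Posterior P(H) ≈ 0.7100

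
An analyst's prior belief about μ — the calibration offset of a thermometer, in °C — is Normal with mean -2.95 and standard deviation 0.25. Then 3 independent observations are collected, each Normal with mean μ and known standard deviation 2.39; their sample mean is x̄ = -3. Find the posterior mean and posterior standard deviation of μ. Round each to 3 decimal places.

Prior precision 1/τ₀² = 1/0.25² = 16.0000; data precision n/σ² = 3/2.39² = 0.525201.
Posterior precision = 16.0000 + 0.525201 = 16.5252, giving posterior SD = 1/√16.5252 = 0.246.
Posterior mean = (16.0000·-2.95 + 0.525201·-3) / 16.5252 = -2.952.

Posterior mean ≈ -2.952; posterior SD ≈ 0.246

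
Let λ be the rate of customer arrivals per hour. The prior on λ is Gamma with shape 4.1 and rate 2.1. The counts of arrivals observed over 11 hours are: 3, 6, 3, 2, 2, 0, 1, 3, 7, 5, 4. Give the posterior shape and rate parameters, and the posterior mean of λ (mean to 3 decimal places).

Posterior: Gamma(shape=40.1, rate=13.1); mean ≈ 3.061

The Poisson likelihood adds the total count to the shape and the number of exposure periods to the rate. Here ∑xᵢ = 36 and n = 11, so shape 4.1→40.1 and rate 2.1→13.1.
Posterior mean = shape/rate = 40.1/13.1 = 3.061.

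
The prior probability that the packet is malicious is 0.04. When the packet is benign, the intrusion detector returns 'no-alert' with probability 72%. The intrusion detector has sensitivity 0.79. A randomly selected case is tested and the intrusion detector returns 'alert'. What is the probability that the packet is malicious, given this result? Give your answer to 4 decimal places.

Let H be the event that the packet is malicious. P(H) = 0.04, so P(¬H) = 0.96. With E the 'alert' result, P(E|H) = 0.79 and P(E|¬H) = 0.28.
P(E) = 0.79·0.04 + 0.28·0.96 = 0.031600 + 0.26880 = 0.30040.
By Bayes' theorem, P(H|E) = 0.031600 / 0.30040 = 0.1052.

P(H | E) ≈ 0.1052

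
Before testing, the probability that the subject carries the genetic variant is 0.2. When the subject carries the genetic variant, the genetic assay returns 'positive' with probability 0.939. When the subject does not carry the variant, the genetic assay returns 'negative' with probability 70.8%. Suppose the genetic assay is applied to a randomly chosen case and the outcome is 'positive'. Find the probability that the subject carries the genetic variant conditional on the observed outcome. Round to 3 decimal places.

P(H | E) ≈ 0.446

Let H be the event that the subject carries the genetic variant. P(H) = 0.2, so P(¬H) = 0.8. With E the 'positive' result, P(E|H) = 0.939 and P(E|¬H) = 0.292.
P(E) = 0.939·0.2 + 0.292·0.8 = 0.18780 + 0.23360 = 0.42140.
By Bayes' theorem, P(H|E) = 0.18780 / 0.42140 = 0.446.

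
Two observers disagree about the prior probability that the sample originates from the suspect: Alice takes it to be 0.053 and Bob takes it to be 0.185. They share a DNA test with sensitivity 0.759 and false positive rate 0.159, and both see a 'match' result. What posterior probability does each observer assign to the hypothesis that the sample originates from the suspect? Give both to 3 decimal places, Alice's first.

The likelihood ratio for a 'match' result is 0.759/0.159 = 4.7736.
Alice: prior odds 0.053/0.947 = 0.055966; posterior odds 0.26716; posterior probability 0.211.
Bob: prior odds 0.185/0.815 = 0.22699; posterior odds 1.0836; posterior probability 0.520.

Alice: 0.211; Bob: 0.520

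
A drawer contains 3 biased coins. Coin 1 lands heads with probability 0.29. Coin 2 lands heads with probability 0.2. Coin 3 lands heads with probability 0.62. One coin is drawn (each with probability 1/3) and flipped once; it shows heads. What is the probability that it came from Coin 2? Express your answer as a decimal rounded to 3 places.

Posterior probability ≈ 0.180

Tabulate prior·likelihood by source: [1] prior 0.333333, lik 0.29, product 0.09667; [2] prior 0.333333, lik 0.2, product 0.06667; [3] prior 0.333333, lik 0.62, product 0.2067.
Normalizing constant = 0.37000; the posterior for Coin 2 is its product over the sum, 0.06667/0.37000 = 0.180.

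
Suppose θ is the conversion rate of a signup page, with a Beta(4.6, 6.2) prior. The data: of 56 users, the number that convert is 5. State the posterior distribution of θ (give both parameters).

Posterior: Beta(9.6, 57.2)

Observing 5 successes and 51 failures updates Beta(4.6, 6.2) by adding the success and failure counts to the two shape parameters: α = 4.6+5 = 9.6, β = 6.2+51 = 57.2.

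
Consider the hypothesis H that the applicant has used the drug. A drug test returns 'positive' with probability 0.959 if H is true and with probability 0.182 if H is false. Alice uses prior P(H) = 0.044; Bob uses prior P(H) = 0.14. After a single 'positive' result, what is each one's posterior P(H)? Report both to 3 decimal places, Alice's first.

Alice: 0.195; Bob: 0.462

The likelihood ratio for a 'positive' result is 0.959/0.182 = 5.2692.
Alice: prior odds 0.044/0.956 = 0.046025; posterior odds 0.24252; posterior probability 0.195.
Bob: prior odds 0.14/0.86 = 0.16279; posterior odds 0.85778; posterior probability 0.462.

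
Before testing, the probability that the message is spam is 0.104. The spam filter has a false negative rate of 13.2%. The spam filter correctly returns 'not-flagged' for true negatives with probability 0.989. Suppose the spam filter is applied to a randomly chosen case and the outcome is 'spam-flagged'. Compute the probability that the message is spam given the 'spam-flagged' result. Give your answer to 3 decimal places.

Let H be the event that the message is spam. P(H) = 0.104, so P(¬H) = 0.896. With E the 'spam-flagged' result, P(E|H) = 0.868 and P(E|¬H) = 0.011.
P(E) = 0.868·0.104 + 0.011·0.896 = 0.090272 + 0.0098560 = 0.10013.
By Bayes' theorem, P(H|E) = 0.090272 / 0.10013 = 0.902.

P(H | E) ≈ 0.902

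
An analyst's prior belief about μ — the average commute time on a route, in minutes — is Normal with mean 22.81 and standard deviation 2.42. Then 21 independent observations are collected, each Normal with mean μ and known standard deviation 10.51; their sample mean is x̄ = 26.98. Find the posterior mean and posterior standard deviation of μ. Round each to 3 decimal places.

Prior precision 1/τ₀² = 1/2.42² = 0.170753; data precision n/σ² = 21/10.51² = 0.190114.
Posterior precision = 0.170753 + 0.190114 = 0.360867, giving posterior SD = 1/√0.360867 = 1.665.
Posterior mean = (0.170753·22.81 + 0.190114·26.98) / 0.360867 = 25.007.

Posterior mean ≈ 25.007; posterior SD ≈ 1.665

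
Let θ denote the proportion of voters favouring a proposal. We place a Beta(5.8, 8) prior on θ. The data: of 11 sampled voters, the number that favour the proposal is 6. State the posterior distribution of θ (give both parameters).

Posterior: Beta(11.8, 13)

Observing 6 successes and 5 failures updates Beta(5.8, 8) by adding the success and failure counts to the two shape parameters: α = 5.8+6 = 11.8, β = 8+5 = 13.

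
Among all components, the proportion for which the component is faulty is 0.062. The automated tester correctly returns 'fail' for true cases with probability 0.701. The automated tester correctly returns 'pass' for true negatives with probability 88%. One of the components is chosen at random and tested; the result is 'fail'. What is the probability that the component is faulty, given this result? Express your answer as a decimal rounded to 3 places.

P(H | E) ≈ 0.279

Write H for 'the component is faulty'. Prior odds H:¬H = 0.062/0.938 = 0.066098. For the 'fail' outcome, the likelihood ratio is 0.701/0.12 = 5.8417.
Posterior odds = 0.066098 × 5.8417 = 0.38612, so P(H|E) = 0.38612/(1+0.38612) = 0.279.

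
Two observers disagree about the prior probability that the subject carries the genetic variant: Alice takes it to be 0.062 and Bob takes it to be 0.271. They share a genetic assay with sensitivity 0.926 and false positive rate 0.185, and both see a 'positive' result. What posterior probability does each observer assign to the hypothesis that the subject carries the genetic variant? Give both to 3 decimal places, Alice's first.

The likelihood ratio for a 'positive' result is 0.926/0.185 = 5.0054.
Alice: prior odds 0.062/0.938 = 0.066098; posterior odds 0.33085; posterior probability 0.249.
Bob: prior odds 0.271/0.729 = 0.37174; posterior odds 1.8607; posterior probability 0.650.

Alice: 0.249; Bob: 0.650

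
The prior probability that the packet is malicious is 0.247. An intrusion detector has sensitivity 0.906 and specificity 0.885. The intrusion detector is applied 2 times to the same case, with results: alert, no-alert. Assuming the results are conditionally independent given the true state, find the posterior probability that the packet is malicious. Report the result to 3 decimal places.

Let H be the event that the packet is malicious; start with P(H) = 0.247. P('alert'|H) = 0.906, P('alert'|¬H) = 0.115.
Update on result 1 ('alert'): P(H) ← 0.906·0.2470 / (0.906·0.2470 + 0.115·0.7530) = 0.22378/0.31038 = 0.7210.
Update on result 2 ('no-alert'): P(H) ← 0.094·0.7210 / (0.094·0.7210 + 0.885·0.2790) = 0.067774/0.31469 = 0.2154.

Posterior P(H) ≈ 0.215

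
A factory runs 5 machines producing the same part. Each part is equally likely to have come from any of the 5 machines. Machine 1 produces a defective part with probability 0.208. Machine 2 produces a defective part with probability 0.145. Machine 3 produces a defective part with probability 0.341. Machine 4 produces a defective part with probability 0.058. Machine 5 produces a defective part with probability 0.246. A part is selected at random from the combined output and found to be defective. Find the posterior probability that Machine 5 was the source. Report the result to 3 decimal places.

Posterior probability ≈ 0.246

Tabulate prior·likelihood by source: [1] prior 0.2, lik 0.208, product 0.04160; [2] prior 0.2, lik 0.145, product 0.02900; [3] prior 0.2, lik 0.341, product 0.06820; [4] prior 0.2, lik 0.058, product 0.01160; [5] prior 0.2, lik 0.246, product 0.04920.
Normalizing constant = 0.19960; the posterior for Machine 5 is its product over the sum, 0.04920/0.19960 = 0.246.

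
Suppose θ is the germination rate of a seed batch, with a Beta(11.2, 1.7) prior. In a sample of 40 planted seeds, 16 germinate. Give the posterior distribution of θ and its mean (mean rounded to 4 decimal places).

Posterior: Beta(27.2, 25.7); mean ≈ 0.5142

The binomial likelihood is conjugate to the Beta prior: with 16 successes and 24 failures, the posterior is Beta(11.2+16, 1.7+24) = Beta(27.2, 25.7).
Posterior mean = α/(α+β) = 27.2/52.9 = 0.5142.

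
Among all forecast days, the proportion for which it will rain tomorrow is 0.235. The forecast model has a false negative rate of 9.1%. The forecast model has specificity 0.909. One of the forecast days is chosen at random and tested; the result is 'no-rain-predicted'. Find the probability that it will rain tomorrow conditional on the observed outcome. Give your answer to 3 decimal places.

Write H for 'it will rain tomorrow'. Prior odds H:¬H = 0.235/0.765 = 0.30719. For the 'no-rain-predicted' outcome, the likelihood ratio is 0.091/0.909 = 0.10011.
Posterior odds = 0.30719 × 0.10011 = 0.030753, so P(H|E) = 0.030753/(1+0.030753) = 0.030.

P(H | E) ≈ 0.030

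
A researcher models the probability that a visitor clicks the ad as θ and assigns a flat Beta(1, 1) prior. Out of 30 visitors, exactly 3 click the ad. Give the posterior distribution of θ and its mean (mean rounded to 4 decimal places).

The binomial likelihood is conjugate to the Beta prior: with 3 successes and 27 failures, the posterior is Beta(1+3, 1+27) = Beta(4, 28).
Posterior mean = α/(α+β) = 4/32 = 0.1250.

Posterior: Beta(4, 28); mean ≈ 0.1250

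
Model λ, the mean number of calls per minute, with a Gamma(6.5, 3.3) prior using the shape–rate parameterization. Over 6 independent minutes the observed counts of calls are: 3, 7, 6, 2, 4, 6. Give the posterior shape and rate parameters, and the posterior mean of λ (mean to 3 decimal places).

Total count ∑xᵢ = 28 over n = 6 minutes.
Gamma is conjugate to the Poisson likelihood: posterior is Gamma(shape = 6.5+28 = 34.5, rate = 3.3+6 = 9.3).
E[λ | data] = 34.5/9.3 = 3.710.

Posterior: Gamma(shape=34.5, rate=9.3); mean ≈ 3.710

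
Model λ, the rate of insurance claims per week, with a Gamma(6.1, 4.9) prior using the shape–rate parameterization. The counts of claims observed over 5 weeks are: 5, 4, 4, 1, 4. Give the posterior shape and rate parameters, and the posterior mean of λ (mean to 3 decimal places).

The Poisson likelihood adds the total count to the shape and the number of exposure periods to the rate. Here ∑xᵢ = 18 and n = 5, so shape 6.1→24.1 and rate 4.9→9.9.
Posterior mean = shape/rate = 24.1/9.9 = 2.434.

Posterior: Gamma(shape=24.1, rate=9.9); mean ≈ 2.434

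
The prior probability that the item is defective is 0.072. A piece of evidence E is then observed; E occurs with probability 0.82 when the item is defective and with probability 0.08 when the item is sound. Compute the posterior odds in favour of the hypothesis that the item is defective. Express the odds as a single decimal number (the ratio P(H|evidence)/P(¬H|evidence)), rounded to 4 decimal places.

Prior odds = 0.072/(1−0.072) = 0.077586. In log-odds, ln(0.077586) = -2.5564.
Add log likelihood ratio: ln(10.250) = 2.3273.
Posterior log-odds = -0.22909, so posterior odds = exp(-0.22909) = 0.79526.

Posterior odds ≈ 0.7953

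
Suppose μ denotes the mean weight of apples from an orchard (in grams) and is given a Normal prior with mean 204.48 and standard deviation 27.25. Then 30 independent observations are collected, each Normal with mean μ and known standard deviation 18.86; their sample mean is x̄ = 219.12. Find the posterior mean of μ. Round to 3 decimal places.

With known σ, the Normal prior is conjugate. Weight on the data is w = (n/σ²)/(n/σ² + 1/τ₀²) = 0.0843408/(0.0843408+0.00134669) = 0.98428.
Posterior mean = w·x̄ + (1−w)·μ₀ = 0.98428·219.12 + 0.015716·204.48 = 218.890.

Posterior mean ≈ 218.890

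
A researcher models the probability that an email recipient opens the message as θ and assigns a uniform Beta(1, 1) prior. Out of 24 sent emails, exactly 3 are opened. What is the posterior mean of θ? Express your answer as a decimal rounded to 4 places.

The binomial likelihood is conjugate to the Beta prior: with 3 successes and 21 failures, the posterior is Beta(1+3, 1+21) = Beta(4, 22).
Posterior mean = α/(α+β) = 4/26 = 0.1538.

Posterior mean ≈ 0.1538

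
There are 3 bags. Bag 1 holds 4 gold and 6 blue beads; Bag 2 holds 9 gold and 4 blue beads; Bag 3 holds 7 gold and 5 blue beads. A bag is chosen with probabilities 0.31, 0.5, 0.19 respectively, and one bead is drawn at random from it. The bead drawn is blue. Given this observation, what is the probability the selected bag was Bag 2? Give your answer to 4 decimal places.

Posterior probability ≈ 0.3672

Tabulate prior·likelihood by source: [1] prior 0.31, lik 0.6, product 0.1860; [2] prior 0.5, lik 0.3077, product 0.1538; [3] prior 0.19, lik 0.4167, product 0.07917.
Normalizing constant = 0.41901; the posterior for Bag 2 is its product over the sum, 0.1538/0.41901 = 0.3672.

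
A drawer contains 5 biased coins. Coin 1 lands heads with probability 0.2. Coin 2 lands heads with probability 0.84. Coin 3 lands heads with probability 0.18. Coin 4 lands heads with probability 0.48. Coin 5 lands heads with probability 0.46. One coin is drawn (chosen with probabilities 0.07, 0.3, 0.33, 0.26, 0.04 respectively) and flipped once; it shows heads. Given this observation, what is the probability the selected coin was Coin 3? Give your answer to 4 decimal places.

Tabulate prior·likelihood by source: [1] prior 0.07, lik 0.2, product 0.01400; [2] prior 0.3, lik 0.84, product 0.2520; [3] prior 0.33, lik 0.18, product 0.05940; [4] prior 0.26, lik 0.48, product 0.1248; [5] prior 0.04, lik 0.46, product 0.01840.
Normalizing constant = 0.46860; the posterior for Coin 3 is its product over the sum, 0.05940/0.46860 = 0.1268.

Posterior probability ≈ 0.1268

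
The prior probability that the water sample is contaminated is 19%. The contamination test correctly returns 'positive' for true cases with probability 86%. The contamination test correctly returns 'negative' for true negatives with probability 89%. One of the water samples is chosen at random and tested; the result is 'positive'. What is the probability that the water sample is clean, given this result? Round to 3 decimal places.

Write H for 'the water sample is contaminated'. Prior odds H:¬H = 0.19/0.81 = 0.23457. For the 'positive' outcome, the likelihood ratio is 0.86/0.11 = 7.8182.
Posterior odds = 0.23457 × 7.8182 = 1.8339, so P(H|E) = 1.8339/(1+1.8339) = 0.647. Then P(¬H|E) = 1 − 0.647 = 0.353.

P(¬H | E) ≈ 0.353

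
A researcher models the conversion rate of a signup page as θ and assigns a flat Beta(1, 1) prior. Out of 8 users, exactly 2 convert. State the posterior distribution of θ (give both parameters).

Observing 2 successes and 6 failures updates Beta(1, 1) by adding the success and failure counts to the two shape parameters: α = 1+2 = 3, β = 1+6 = 7.

Posterior: Beta(3, 7)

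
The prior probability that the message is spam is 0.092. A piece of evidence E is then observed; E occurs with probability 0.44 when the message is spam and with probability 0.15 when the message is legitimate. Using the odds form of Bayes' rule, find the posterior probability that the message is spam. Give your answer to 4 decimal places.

Prior odds = 0.092/(1−0.092) = 0.10132.
Likelihood ratio for E = 0.44/0.15 = 2.9333.
Posterior odds = prior odds × LR = 0.29721.
Posterior probability = odds/(1+odds) = 0.29721/1.2972 = 0.2291.

Posterior probability ≈ 0.2291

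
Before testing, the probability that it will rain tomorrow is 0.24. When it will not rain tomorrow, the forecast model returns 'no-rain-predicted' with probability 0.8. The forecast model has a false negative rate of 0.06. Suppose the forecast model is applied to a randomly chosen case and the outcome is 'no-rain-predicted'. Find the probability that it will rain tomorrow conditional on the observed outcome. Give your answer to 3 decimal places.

Let H be the event that it will rain tomorrow. P(H) = 0.24, so P(¬H) = 0.76. With E the 'no-rain-predicted' result, P(E|H) = 0.06 and P(E|¬H) = 0.8.
P(E) = 0.06·0.24 + 0.8·0.76 = 0.014400 + 0.60800 = 0.62240.
By Bayes' theorem, P(H|E) = 0.014400 / 0.62240 = 0.023.

P(H | E) ≈ 0.023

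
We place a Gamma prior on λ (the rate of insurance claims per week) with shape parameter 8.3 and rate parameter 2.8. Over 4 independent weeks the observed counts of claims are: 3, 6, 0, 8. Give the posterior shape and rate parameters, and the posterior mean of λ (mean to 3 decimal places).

Posterior: Gamma(shape=25.3, rate=6.8); mean ≈ 3.721

Total count ∑xᵢ = 17 over n = 4 weeks.
Gamma is conjugate to the Poisson likelihood: posterior is Gamma(shape = 8.3+17 = 25.3, rate = 2.8+4 = 6.8).
Posterior mean = shape/rate = 25.3/6.8 = 3.721.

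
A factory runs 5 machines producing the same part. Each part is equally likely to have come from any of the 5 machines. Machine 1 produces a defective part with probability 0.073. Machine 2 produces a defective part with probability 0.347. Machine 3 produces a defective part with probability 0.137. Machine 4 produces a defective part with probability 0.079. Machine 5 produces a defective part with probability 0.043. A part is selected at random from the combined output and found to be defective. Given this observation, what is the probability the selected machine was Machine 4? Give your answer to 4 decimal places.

Tabulate prior·likelihood by source: [1] prior 0.2, lik 0.073, product 0.01460; [2] prior 0.2, lik 0.347, product 0.06940; [3] prior 0.2, lik 0.137, product 0.02740; [4] prior 0.2, lik 0.079, product 0.01580; [5] prior 0.2, lik 0.043, product 0.008600.
Normalizing constant = 0.13580; the posterior for Machine 4 is its product over the sum, 0.01580/0.13580 = 0.1163.

Posterior probability ≈ 0.1163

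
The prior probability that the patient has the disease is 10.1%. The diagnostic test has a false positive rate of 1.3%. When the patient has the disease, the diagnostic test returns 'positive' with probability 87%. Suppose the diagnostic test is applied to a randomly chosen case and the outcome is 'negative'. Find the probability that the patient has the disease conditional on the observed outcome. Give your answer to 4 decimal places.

Write H for 'the patient has the disease'. Prior odds H:¬H = 0.101/0.899 = 0.11235. For the 'negative' outcome, the likelihood ratio is 0.13/0.987 = 0.13171.
Posterior odds = 0.11235 × 0.13171 = 0.014797, so P(H|E) = 0.014797/(1+0.014797) = 0.0146.

P(H | E) ≈ 0.0146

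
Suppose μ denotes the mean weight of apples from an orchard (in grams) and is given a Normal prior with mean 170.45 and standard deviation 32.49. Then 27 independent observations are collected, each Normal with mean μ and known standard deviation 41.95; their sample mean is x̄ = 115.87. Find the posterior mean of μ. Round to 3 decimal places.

Posterior mean ≈ 119.044

Prior precision 1/τ₀² = 1/32.49² = 0.00094733; data precision n/σ² = 27/41.95² = 0.0153426.
Posterior precision = 0.00094733 + 0.0153426 = 0.0162900.
Posterior mean = (0.00094733·170.45 + 0.0153426·115.87) / 0.0162900 = 119.044.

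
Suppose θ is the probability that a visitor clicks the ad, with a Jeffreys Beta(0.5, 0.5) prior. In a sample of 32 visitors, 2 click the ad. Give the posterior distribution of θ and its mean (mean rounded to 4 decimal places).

Observing 2 successes and 30 failures updates Beta(0.5, 0.5) by adding the success and failure counts to the two shape parameters: α = 0.5+2 = 2.5, β = 0.5+30 = 30.5.
Posterior mean = α/(α+β) = 2.5/33 = 0.0758.

Posterior: Beta(2.5, 30.5); mean ≈ 0.0758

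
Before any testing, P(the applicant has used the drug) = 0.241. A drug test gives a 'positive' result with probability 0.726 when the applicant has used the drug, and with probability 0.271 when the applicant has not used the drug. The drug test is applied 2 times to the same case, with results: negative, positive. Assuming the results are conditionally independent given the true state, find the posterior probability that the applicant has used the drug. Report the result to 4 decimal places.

With H the event that the applicant has used the drug, the joint likelihood of the observed sequence is P(data|H) = 0.274·0.726 = 0.19892 and P(data|¬H) = 0.729·0.271 = 0.19756.
Bayes: P(H|data) = 0.241·0.19892 / (0.241·0.19892 + 0.759·0.19756) = 0.047941/0.19789 = 0.2423.

Posterior P(H) ≈ 0.2423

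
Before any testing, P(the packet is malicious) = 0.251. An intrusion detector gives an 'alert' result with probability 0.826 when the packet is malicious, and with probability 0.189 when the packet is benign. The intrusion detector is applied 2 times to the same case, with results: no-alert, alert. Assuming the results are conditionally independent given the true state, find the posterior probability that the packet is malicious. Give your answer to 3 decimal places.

Posterior P(H) ≈ 0.239

Let H be the event that the packet is malicious; start with P(H) = 0.251. P('alert'|H) = 0.826, P('alert'|¬H) = 0.189.
Update on result 1 ('no-alert'): P(H) ← 0.174·0.2510 / (0.174·0.2510 + 0.811·0.7490) = 0.043674/0.65111 = 0.0671.
Update on result 2 ('alert'): P(H) ← 0.826·0.0671 / (0.826·0.0671 + 0.189·0.9329) = 0.055405/0.23173 = 0.2391.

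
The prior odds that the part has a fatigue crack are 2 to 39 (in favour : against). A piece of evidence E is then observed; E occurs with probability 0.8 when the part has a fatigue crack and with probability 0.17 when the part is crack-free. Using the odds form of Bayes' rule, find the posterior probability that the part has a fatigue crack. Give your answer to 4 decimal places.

Posterior probability ≈ 0.1944

Prior odds = 2/39 = 0.051282. In log-odds, ln(0.051282) = -2.9704.
Add log likelihood ratio: ln(4.7059) = 1.5488.
Posterior log-odds = -1.4216, so posterior odds = exp(-1.4216) = 0.24133. Converting, P(H|E) = 0.24133/1.2413 = 0.1944.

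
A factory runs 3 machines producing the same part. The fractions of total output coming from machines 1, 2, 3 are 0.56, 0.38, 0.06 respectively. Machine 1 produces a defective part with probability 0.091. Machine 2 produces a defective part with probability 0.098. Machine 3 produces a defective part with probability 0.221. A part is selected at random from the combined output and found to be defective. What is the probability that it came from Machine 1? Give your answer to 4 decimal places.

Posterior probability ≈ 0.5023

P(defective|M1) = 0.091; P(defective|M2) = 0.098; P(defective|M3) = 0.221.
Prior × likelihood for each source: 0.56·0.091=0.05096, 0.38·0.098=0.03724, 0.06·0.221=0.01326. Summing gives P(defective) = 0.10146.
P(Machine 1 | defective) = 0.05096 / 0.10146 = 0.5023.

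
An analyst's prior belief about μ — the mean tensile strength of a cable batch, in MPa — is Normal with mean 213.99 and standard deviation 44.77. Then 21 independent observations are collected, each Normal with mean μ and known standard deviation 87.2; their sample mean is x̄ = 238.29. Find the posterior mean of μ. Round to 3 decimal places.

With known σ, the Normal prior is conjugate. Weight on the data is w = (n/σ²)/(n/σ² + 1/τ₀²) = 0.00276176/(0.00276176+0.00049891) = 0.84699.
Posterior mean = w·x̄ + (1−w)·μ₀ = 0.84699·238.29 + 0.15301·213.99 = 234.572.

Posterior mean ≈ 234.572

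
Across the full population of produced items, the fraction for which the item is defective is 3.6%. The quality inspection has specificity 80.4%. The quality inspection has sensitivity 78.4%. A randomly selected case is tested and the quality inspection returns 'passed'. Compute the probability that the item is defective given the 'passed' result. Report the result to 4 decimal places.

P(H | E) ≈ 0.0099

Write H for 'the item is defective'. Prior odds H:¬H = 0.036/0.964 = 0.037344. For the 'passed' outcome, the likelihood ratio is 0.216/0.804 = 0.26866.
Posterior odds = 0.037344 × 0.26866 = 0.010033, so P(H|E) = 0.010033/(1+0.010033) = 0.0099.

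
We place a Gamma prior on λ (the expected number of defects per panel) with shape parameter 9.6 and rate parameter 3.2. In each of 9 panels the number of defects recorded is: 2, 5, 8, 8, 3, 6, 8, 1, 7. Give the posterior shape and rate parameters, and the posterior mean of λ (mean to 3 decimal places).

Posterior: Gamma(shape=57.6, rate=12.2); mean ≈ 4.721

The Poisson likelihood adds the total count to the shape and the number of exposure periods to the rate. Here ∑xᵢ = 48 and n = 9, so shape 9.6→57.6 and rate 3.2→12.2.
Posterior mean = shape/rate = 57.6/12.2 = 4.721.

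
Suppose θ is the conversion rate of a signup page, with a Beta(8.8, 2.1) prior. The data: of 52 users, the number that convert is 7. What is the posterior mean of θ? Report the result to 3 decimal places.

Posterior mean ≈ 0.251

The binomial likelihood is conjugate to the Beta prior: with 7 successes and 45 failures, the posterior is Beta(8.8+7, 2.1+45) = Beta(15.8, 47.1).
E[θ | data] = 15.8/(15.8+47.1) = 0.251.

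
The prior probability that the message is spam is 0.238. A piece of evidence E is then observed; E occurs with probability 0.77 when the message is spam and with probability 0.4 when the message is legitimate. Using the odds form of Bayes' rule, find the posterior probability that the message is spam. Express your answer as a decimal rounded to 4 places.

Prior odds = 0.238/(1−0.238) = 0.31234. In log-odds, ln(0.31234) = -1.1637.
Add log likelihood ratio: ln(1.9250) = 0.65493.
Posterior log-odds = -0.50875, so posterior odds = exp(-0.50875) = 0.60125. Converting, P(H|E) = 0.60125/1.6012 = 0.3755.

Posterior probability ≈ 0.3755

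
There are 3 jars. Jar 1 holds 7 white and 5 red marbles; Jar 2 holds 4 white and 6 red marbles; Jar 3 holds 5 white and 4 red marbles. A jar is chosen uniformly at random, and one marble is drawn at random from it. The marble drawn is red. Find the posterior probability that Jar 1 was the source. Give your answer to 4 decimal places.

P(red|Jar 1) = 0.4167; P(red|Jar 2) = 0.6; P(red|Jar 3) = 0.4444.
Prior × likelihood for each source: 0.333333·0.4167=0.1389, 0.333333·0.6=0.2000, 0.333333·0.4444=0.1481. Summing gives P(red) = 0.48704.
P(Jar 1 | red) = 0.1389 / 0.48704 = 0.2852.

Posterior probability ≈ 0.2852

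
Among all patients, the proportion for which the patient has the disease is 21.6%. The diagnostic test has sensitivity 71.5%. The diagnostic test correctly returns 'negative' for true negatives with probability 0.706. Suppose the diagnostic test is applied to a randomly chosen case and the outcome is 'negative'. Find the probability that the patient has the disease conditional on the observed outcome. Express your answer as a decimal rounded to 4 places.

P(H | E) ≈ 0.1001

Let H be the event that the patient has the disease. P(H) = 0.216, so P(¬H) = 0.784. With E the 'negative' result, P(E|H) = 0.285 and P(E|¬H) = 0.706.
P(E) = 0.285·0.216 + 0.706·0.784 = 0.061560 + 0.55350 = 0.61506.
By Bayes' theorem, P(H|E) = 0.061560 / 0.61506 = 0.1001.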